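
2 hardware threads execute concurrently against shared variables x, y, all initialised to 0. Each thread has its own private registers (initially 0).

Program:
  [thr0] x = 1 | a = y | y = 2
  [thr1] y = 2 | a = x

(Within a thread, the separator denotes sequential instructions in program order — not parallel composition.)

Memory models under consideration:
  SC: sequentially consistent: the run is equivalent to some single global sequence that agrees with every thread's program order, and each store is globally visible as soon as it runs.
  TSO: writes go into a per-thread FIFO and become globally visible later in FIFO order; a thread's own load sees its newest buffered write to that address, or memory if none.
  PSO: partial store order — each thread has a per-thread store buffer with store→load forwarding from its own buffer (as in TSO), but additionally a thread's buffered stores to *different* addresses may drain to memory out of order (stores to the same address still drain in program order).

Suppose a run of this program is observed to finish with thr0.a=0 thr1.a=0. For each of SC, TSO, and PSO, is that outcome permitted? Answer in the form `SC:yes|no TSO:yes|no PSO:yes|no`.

SC:no TSO:yes PSO:yes

outcome vector order: (thr0.a,thr1.a)
SC (3): <0 1> <2 0> <2 1>
TSO (4): <0 0> <0 1> <2 0> <2 1>
PSO (4): <0 0> <0 1> <2 0> <2 1>
target <0 0> ∈ {TSO,PSO}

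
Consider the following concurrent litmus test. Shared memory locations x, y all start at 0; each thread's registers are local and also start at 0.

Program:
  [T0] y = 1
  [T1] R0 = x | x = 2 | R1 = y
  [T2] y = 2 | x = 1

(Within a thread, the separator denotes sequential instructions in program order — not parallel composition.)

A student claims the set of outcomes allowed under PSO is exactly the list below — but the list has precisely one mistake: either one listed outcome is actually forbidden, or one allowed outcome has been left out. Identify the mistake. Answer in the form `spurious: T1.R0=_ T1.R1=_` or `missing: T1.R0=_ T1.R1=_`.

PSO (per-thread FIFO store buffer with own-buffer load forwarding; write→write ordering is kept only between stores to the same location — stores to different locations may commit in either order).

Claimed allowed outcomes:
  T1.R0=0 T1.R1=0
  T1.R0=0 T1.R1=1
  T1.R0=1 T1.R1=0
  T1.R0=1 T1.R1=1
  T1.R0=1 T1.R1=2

missing: T1.R0=0 T1.R1=2

outcome vector order: (T1.R0,T1.R1)
[PSO] allowed = {0/0; 0/1; 0/2; 1/0; 1/1; 1/2}
PSO∖claimed = {0/2}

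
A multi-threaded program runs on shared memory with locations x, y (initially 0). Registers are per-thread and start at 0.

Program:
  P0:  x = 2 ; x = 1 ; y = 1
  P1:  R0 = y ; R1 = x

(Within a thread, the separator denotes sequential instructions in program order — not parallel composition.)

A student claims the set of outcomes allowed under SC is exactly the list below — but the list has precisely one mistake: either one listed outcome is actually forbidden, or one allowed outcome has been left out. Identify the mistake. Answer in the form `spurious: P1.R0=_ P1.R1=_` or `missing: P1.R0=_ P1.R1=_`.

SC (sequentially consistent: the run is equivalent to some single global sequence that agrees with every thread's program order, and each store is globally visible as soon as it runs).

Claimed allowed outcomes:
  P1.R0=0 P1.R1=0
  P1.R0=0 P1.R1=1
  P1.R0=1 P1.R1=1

outcome vector order: (P1.R0,P1.R1)
SC: 4 outcomes — {<0 0> <0 1> <0 2> <1 1>}
SC∖claimed = {<0 2>}

missing: P1.R0=0 P1.R1=2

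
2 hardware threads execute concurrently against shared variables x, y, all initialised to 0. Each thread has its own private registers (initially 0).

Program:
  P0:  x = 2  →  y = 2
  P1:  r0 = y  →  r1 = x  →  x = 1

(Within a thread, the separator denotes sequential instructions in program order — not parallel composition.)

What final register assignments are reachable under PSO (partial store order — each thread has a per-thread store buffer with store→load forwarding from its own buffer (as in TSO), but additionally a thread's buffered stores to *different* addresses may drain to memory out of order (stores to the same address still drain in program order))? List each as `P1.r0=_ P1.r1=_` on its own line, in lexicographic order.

P1.r0=0 P1.r1=0
P1.r0=0 P1.r1=2
P1.r0=2 P1.r1=0
P1.r0=2 P1.r1=2

outcome vector order: (P1.r0,P1.r1)
|PSO outcomes| = 4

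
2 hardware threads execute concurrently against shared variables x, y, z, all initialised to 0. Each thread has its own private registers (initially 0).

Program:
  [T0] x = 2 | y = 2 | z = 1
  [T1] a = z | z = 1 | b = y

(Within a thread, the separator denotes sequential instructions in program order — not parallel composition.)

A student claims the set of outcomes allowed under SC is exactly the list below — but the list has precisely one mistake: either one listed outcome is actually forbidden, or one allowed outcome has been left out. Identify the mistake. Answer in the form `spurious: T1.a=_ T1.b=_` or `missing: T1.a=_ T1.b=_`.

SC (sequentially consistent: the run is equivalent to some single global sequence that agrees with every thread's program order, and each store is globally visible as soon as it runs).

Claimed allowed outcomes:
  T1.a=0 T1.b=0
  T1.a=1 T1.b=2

outcome vector order: (T1.a,T1.b)
[SC] allowed = {(0,0), (0,2), (1,2)}
SC∖claimed = {(0,2)}

missing: T1.a=0 T1.b=2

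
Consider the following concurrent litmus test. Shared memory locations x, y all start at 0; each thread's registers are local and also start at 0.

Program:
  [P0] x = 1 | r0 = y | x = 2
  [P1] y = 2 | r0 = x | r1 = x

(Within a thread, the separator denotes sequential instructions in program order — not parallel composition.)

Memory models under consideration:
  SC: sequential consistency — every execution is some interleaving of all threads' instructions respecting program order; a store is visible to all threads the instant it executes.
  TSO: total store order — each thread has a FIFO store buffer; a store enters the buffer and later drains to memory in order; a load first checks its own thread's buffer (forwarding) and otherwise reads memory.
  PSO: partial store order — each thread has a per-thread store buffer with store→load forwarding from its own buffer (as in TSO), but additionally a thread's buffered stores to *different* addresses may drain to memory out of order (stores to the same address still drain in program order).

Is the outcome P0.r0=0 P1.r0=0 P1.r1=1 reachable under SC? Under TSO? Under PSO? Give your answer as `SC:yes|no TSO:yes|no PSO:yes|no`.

outcome vector order: (P0.r0,P1.r0,P1.r1)
SC: 9 outcomes — {0/1/1, 0/1/2, 0/2/2, 2/0/0, 2/0/1, 2/0/2, 2/1/1, 2/1/2, 2/2/2}
TSO: 12 outcomes — {0/0/0, 0/0/1, 0/0/2, 0/1/1, 0/1/2, 0/2/2, 2/0/0, 2/0/1, 2/0/2, 2/1/1, 2/1/2, 2/2/2}
PSO: 12 outcomes — {0/0/0, 0/0/1, 0/0/2, 0/1/1, 0/1/2, 0/2/2, 2/0/0, 2/0/1, 2/0/2, 2/1/1, 2/1/2, 2/2/2}
target 0/0/1 ∈ {TSO,PSO}

SC:no TSO:yes PSO:yes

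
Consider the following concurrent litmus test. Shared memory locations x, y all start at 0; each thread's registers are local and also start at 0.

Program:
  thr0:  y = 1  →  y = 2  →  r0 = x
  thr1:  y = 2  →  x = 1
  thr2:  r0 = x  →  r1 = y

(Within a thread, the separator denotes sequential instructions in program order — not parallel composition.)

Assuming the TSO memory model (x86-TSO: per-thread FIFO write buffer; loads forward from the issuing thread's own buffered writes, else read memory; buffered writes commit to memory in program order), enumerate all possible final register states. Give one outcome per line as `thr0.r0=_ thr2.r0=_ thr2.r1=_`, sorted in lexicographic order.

thr0.r0=0 thr2.r0=0 thr2.r1=0
thr0.r0=0 thr2.r0=0 thr2.r1=1
thr0.r0=0 thr2.r0=0 thr2.r1=2
thr0.r0=0 thr2.r0=1 thr2.r1=1
thr0.r0=0 thr2.r0=1 thr2.r1=2
thr0.r0=1 thr2.r0=0 thr2.r1=0
thr0.r0=1 thr2.r0=0 thr2.r1=1
thr0.r0=1 thr2.r0=0 thr2.r1=2
thr0.r0=1 thr2.r0=1 thr2.r1=1
thr0.r0=1 thr2.r0=1 thr2.r1=2

outcome vector order: (thr0.r0,thr2.r0,thr2.r1)
|TSO outcomes| = 10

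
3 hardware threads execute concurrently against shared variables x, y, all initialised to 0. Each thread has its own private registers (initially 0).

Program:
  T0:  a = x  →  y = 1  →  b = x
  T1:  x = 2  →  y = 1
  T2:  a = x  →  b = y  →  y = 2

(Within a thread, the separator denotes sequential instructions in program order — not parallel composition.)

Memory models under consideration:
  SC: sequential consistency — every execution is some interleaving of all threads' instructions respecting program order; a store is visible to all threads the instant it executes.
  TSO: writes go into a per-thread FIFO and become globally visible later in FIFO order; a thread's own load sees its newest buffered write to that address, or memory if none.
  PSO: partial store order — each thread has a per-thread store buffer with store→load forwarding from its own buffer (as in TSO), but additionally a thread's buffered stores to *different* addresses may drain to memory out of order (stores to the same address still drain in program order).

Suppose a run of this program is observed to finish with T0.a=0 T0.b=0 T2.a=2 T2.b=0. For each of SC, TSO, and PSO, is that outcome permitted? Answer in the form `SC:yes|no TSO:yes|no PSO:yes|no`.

outcome vector order: (T0.a,T0.b,T2.a,T2.b)
SC (11): 0/0/0/0; 0/0/0/1; 0/0/2/1; 0/2/0/0; 0/2/0/1; 0/2/2/0; 0/2/2/1; 2/2/0/0; 2/2/0/1; 2/2/2/0; 2/2/2/1
TSO (12): 0/0/0/0; 0/0/0/1; 0/0/2/0; 0/0/2/1; 0/2/0/0; 0/2/0/1; 0/2/2/0; 0/2/2/1; 2/2/0/0; 2/2/0/1; 2/2/2/0; 2/2/2/1
PSO (12): 0/0/0/0; 0/0/0/1; 0/0/2/0; 0/0/2/1; 0/2/0/0; 0/2/0/1; 0/2/2/0; 0/2/2/1; 2/2/0/0; 2/2/0/1; 2/2/2/0; 2/2/2/1
target 0/0/2/0 ∈ {TSO,PSO}

SC:no TSO:yes PSO:yes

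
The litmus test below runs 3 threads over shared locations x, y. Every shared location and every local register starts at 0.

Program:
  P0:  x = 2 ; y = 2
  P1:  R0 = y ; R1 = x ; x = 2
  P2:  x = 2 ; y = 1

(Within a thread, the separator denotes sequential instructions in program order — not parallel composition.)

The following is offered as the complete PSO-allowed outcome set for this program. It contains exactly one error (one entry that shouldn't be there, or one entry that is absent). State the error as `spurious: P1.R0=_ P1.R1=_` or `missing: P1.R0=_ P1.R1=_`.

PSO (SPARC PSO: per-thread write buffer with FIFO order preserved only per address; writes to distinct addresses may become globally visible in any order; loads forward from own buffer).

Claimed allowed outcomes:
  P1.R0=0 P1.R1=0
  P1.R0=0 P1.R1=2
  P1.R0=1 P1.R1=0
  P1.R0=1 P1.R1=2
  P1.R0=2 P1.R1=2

missing: P1.R0=2 P1.R1=0

outcome vector order: (P1.R0,P1.R1)
PSO: 6 outcomes — {00 02 10 12 20 22}
PSO∖claimed = {20}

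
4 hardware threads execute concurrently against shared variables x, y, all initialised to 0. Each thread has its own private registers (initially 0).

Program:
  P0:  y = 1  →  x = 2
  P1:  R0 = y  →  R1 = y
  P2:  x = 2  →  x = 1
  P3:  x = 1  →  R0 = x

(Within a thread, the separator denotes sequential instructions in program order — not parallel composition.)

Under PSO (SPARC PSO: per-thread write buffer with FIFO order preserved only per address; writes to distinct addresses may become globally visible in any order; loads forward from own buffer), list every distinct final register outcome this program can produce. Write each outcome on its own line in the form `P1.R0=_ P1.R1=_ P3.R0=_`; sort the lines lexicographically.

P1.R0=0 P1.R1=0 P3.R0=1
P1.R0=0 P1.R1=0 P3.R0=2
P1.R0=0 P1.R1=1 P3.R0=1
P1.R0=0 P1.R1=1 P3.R0=2
P1.R0=1 P1.R1=1 P3.R0=1
P1.R0=1 P1.R1=1 P3.R0=2

outcome vector order: (P1.R0,P1.R1,P3.R0)
|PSO outcomes| = 6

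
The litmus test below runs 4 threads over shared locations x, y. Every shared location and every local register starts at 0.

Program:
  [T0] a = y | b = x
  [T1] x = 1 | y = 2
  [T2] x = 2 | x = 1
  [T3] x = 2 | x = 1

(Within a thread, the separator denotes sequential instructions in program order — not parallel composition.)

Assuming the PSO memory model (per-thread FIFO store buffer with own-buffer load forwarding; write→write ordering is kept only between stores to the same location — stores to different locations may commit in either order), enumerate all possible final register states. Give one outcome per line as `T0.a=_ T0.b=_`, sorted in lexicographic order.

outcome vector order: (T0.a,T0.b)
|PSO outcomes| = 6

T0.a=0 T0.b=0
T0.a=0 T0.b=1
T0.a=0 T0.b=2
T0.a=2 T0.b=0
T0.a=2 T0.b=1
T0.a=2 T0.b=2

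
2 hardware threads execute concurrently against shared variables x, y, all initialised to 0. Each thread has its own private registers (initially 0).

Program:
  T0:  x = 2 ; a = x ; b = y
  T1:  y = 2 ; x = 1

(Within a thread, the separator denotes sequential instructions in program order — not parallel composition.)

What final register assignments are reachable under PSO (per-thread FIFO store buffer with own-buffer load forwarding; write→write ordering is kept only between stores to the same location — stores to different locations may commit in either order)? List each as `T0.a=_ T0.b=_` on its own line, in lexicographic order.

T0.a=1 T0.b=0
T0.a=1 T0.b=2
T0.a=2 T0.b=0
T0.a=2 T0.b=2

outcome vector order: (T0.a,T0.b)
|PSO outcomes| = 4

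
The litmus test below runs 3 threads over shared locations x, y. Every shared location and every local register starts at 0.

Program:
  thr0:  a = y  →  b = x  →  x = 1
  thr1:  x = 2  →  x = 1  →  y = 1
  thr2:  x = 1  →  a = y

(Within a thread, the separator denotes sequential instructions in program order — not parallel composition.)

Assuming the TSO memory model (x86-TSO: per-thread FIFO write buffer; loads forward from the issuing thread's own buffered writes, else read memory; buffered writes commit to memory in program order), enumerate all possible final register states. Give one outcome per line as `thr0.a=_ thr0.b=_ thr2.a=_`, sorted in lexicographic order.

outcome vector order: (thr0.a,thr0.b,thr2.a)
|TSO outcomes| = 8

thr0.a=0 thr0.b=0 thr2.a=0
thr0.a=0 thr0.b=0 thr2.a=1
thr0.a=0 thr0.b=1 thr2.a=0
thr0.a=0 thr0.b=1 thr2.a=1
thr0.a=0 thr0.b=2 thr2.a=0
thr0.a=0 thr0.b=2 thr2.a=1
thr0.a=1 thr0.b=1 thr2.a=0
thr0.a=1 thr0.b=1 thr2.a=1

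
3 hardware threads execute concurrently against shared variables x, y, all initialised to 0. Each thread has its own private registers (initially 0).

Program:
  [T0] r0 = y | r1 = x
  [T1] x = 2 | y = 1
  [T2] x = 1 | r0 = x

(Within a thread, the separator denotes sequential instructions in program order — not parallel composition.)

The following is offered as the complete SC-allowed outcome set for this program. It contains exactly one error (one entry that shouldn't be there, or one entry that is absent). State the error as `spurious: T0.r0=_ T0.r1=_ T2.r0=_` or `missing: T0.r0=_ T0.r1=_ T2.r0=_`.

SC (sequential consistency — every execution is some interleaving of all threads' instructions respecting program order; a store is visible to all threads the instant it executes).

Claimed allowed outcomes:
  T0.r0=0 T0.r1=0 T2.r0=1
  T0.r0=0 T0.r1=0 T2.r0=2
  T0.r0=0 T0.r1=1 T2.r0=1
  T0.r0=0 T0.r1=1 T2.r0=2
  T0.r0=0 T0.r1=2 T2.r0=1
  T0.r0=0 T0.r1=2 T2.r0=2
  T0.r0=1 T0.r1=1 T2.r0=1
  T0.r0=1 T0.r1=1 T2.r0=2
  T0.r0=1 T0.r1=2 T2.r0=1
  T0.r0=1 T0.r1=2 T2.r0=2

outcome vector order: (T0.r0,T0.r1,T2.r0)
SC (9): 001 002 011 012 021 022 111 121 122
claimed∖SC = {112}

spurious: T0.r0=1 T0.r1=1 T2.r0=2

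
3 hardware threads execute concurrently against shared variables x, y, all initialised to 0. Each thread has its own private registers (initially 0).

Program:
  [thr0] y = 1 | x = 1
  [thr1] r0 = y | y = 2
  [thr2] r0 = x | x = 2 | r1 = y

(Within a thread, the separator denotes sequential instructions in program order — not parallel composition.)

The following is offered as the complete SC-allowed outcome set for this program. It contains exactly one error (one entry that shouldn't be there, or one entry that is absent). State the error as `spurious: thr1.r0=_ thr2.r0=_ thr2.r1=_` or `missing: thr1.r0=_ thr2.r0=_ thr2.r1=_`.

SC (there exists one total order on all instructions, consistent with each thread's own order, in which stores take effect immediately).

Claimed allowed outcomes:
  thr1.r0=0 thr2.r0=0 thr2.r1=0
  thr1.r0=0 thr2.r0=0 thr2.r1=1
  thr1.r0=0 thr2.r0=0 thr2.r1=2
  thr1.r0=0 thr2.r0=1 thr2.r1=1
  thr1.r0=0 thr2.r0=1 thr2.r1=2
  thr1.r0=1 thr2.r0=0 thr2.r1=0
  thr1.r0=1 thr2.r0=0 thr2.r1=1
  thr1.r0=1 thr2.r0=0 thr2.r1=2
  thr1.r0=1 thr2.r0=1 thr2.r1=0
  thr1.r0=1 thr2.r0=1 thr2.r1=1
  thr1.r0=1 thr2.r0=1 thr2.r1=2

spurious: thr1.r0=1 thr2.r0=1 thr2.r1=0

outcome vector order: (thr1.r0,thr2.r0,thr2.r1)
SC: 10 outcomes — {(0,0,0), (0,0,1), (0,0,2), (0,1,1), (0,1,2), (1,0,0), (1,0,1), (1,0,2), (1,1,1), (1,1,2)}
claimed∖SC = {(1,1,0)}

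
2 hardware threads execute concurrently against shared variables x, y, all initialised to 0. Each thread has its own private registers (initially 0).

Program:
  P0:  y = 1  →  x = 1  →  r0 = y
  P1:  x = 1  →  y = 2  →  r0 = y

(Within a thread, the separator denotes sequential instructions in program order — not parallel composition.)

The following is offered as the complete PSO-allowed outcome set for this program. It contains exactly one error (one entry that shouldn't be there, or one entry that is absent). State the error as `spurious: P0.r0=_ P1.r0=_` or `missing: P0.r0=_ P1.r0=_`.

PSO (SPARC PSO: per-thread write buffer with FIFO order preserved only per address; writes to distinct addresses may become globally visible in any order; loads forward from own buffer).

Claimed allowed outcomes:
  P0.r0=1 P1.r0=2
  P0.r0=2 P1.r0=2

missing: P0.r0=1 P1.r0=1

outcome vector order: (P0.r0,P1.r0)
PSO (3): (1,1), (1,2), (2,2)
PSO∖claimed = {(1,1)}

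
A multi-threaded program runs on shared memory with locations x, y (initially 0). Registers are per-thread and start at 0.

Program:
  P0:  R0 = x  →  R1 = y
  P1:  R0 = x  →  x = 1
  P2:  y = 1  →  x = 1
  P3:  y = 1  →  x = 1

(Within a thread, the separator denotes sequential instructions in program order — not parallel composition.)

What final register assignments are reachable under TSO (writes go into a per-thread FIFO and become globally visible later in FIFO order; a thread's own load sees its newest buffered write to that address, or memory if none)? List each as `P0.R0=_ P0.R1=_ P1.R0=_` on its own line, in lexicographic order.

outcome vector order: (P0.R0,P0.R1,P1.R0)
|TSO outcomes| = 7

P0.R0=0 P0.R1=0 P1.R0=0
P0.R0=0 P0.R1=0 P1.R0=1
P0.R0=0 P0.R1=1 P1.R0=0
P0.R0=0 P0.R1=1 P1.R0=1
P0.R0=1 P0.R1=0 P1.R0=0
P0.R0=1 P0.R1=1 P1.R0=0
P0.R0=1 P0.R1=1 P1.R0=1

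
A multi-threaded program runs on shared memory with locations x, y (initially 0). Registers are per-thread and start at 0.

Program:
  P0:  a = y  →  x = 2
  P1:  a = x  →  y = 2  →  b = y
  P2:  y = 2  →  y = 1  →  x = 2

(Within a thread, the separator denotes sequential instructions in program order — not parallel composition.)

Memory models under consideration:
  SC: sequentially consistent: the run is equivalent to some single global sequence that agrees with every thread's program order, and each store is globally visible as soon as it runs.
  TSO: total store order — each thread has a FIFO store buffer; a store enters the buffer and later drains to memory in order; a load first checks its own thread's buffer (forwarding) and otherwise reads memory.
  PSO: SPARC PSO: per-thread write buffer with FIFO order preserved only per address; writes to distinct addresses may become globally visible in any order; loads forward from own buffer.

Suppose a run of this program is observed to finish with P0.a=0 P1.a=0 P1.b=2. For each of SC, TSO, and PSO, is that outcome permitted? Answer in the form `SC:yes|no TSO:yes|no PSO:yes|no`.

SC:yes TSO:yes PSO:yes

outcome vector order: (P0.a,P1.a,P1.b)
under SC → 001, 002, 021, 022, 101, 102, 122, 201, 202, 221, 222
under TSO → 001, 002, 021, 022, 101, 102, 122, 201, 202, 221, 222
under PSO → 001, 002, 021, 022, 101, 102, 121, 122, 201, 202, 221, 222
target 002 ∈ {SC,TSO,PSO}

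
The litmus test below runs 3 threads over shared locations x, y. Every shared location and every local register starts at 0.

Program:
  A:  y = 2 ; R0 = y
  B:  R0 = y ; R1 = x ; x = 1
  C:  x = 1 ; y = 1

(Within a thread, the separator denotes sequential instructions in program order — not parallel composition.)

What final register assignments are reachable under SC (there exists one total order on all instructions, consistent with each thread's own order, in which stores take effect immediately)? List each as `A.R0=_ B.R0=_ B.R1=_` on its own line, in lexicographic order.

A.R0=1 B.R0=0 B.R1=0
A.R0=1 B.R0=0 B.R1=1
A.R0=1 B.R0=1 B.R1=1
A.R0=1 B.R0=2 B.R1=0
A.R0=1 B.R0=2 B.R1=1
A.R0=2 B.R0=0 B.R1=0
A.R0=2 B.R0=0 B.R1=1
A.R0=2 B.R0=1 B.R1=1
A.R0=2 B.R0=2 B.R1=0
A.R0=2 B.R0=2 B.R1=1

outcome vector order: (A.R0,B.R0,B.R1)
|SC outcomes| = 10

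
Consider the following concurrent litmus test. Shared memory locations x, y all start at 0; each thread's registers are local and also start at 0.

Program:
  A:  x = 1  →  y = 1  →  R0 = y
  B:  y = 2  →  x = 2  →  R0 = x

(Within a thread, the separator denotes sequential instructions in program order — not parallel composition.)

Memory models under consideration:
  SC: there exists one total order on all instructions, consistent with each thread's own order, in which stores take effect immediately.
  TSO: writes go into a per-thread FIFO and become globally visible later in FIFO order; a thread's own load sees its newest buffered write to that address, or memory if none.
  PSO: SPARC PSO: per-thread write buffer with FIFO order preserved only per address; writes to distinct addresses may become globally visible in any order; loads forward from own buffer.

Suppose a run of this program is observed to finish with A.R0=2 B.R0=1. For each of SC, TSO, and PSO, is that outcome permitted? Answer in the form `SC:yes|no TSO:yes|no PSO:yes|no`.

outcome vector order: (A.R0,B.R0)
[SC] allowed = {(1,1); (1,2); (2,2)}
[TSO] allowed = {(1,1); (1,2); (2,2)}
[PSO] allowed = {(1,1); (1,2); (2,1); (2,2)}
target (2,1) ∈ {PSO}

SC:no TSO:no PSO:yes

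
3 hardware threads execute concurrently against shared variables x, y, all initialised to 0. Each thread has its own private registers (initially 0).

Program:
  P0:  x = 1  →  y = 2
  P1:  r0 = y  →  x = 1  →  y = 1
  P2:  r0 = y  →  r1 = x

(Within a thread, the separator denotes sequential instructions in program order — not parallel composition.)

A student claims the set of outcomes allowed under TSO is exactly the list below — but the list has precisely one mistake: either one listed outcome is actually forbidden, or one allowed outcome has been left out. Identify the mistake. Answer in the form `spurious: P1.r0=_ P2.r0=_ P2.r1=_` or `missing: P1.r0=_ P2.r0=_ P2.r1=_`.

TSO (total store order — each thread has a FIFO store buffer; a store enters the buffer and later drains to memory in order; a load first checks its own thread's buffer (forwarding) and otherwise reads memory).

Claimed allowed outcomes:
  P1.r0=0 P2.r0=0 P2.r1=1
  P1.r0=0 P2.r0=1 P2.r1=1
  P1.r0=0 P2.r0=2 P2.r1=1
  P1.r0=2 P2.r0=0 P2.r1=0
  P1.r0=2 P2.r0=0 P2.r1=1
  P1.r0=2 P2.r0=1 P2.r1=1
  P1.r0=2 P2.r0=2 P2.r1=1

missing: P1.r0=0 P2.r0=0 P2.r1=0

outcome vector order: (P1.r0,P2.r0,P2.r1)
TSO: 8 outcomes — {<0 0 0> <0 0 1> <0 1 1> <0 2 1> <2 0 0> <2 0 1> <2 1 1> <2 2 1>}
TSO∖claimed = {<0 0 0>}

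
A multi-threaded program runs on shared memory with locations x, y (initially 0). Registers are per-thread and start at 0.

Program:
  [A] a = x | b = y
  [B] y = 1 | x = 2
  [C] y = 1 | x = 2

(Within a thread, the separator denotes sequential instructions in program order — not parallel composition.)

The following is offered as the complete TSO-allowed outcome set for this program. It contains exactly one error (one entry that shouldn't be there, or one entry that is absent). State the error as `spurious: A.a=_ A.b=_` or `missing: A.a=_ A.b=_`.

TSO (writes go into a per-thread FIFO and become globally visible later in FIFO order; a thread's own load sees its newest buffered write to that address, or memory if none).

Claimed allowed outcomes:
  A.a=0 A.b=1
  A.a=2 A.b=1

missing: A.a=0 A.b=0

outcome vector order: (A.a,A.b)
TSO (3): 00, 01, 21
TSO∖claimed = {00}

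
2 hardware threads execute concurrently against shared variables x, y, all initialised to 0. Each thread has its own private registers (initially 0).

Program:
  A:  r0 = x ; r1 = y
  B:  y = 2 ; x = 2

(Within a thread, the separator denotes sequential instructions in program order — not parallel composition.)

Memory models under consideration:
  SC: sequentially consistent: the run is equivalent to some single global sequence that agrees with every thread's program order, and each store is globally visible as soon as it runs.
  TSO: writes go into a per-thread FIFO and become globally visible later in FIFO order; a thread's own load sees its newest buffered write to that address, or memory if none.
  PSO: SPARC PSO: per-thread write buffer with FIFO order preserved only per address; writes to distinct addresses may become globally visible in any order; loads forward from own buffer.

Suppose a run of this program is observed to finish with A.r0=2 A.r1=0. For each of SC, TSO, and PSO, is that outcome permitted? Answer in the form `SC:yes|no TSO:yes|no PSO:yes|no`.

outcome vector order: (A.r0,A.r1)
SC: 3 outcomes — {<0 0>; <0 2>; <2 2>}
TSO: 3 outcomes — {<0 0>; <0 2>; <2 2>}
PSO: 4 outcomes — {<0 0>; <0 2>; <2 0>; <2 2>}
target <2 0> ∈ {PSO}

SC:no TSO:no PSO:yes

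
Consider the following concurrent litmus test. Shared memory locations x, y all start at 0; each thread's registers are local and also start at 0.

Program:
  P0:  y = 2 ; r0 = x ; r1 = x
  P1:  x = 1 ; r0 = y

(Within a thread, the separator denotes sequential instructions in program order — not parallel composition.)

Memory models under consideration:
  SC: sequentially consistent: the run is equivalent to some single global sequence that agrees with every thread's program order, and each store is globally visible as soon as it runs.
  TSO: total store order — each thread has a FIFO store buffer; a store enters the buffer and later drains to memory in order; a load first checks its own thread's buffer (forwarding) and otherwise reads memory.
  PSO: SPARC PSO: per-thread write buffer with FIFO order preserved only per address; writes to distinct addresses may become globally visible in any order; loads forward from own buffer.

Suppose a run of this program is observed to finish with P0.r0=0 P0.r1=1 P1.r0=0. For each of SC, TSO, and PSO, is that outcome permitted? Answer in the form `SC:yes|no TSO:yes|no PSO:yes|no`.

outcome vector order: (P0.r0,P0.r1,P1.r0)
SC (4): 0/0/2 0/1/2 1/1/0 1/1/2
TSO (6): 0/0/0 0/0/2 0/1/0 0/1/2 1/1/0 1/1/2
PSO (6): 0/0/0 0/0/2 0/1/0 0/1/2 1/1/0 1/1/2
target 0/1/0 ∈ {TSO,PSO}

SC:no TSO:yes PSO:yes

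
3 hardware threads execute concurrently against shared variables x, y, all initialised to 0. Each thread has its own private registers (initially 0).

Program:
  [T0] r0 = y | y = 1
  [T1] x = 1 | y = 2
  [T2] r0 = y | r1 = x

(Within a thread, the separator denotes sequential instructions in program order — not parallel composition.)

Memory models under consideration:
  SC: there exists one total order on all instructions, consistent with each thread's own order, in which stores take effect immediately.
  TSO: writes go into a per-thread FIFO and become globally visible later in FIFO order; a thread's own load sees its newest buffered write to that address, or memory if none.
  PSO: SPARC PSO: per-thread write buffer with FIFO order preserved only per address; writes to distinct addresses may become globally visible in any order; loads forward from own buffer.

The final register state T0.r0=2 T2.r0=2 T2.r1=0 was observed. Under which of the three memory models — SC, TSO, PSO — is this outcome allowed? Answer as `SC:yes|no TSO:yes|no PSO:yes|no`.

SC:no TSO:no PSO:yes

outcome vector order: (T0.r0,T2.r0,T2.r1)
[SC] allowed = {(0,0,0), (0,0,1), (0,1,0), (0,1,1), (0,2,1), (2,0,0), (2,0,1), (2,1,1), (2,2,1)}
[TSO] allowed = {(0,0,0), (0,0,1), (0,1,0), (0,1,1), (0,2,1), (2,0,0), (2,0,1), (2,1,1), (2,2,1)}
[PSO] allowed = {(0,0,0), (0,0,1), (0,1,0), (0,1,1), (0,2,0), (0,2,1), (2,0,0), (2,0,1), (2,1,0), (2,1,1), (2,2,0), (2,2,1)}
target (2,2,0) ∈ {PSO}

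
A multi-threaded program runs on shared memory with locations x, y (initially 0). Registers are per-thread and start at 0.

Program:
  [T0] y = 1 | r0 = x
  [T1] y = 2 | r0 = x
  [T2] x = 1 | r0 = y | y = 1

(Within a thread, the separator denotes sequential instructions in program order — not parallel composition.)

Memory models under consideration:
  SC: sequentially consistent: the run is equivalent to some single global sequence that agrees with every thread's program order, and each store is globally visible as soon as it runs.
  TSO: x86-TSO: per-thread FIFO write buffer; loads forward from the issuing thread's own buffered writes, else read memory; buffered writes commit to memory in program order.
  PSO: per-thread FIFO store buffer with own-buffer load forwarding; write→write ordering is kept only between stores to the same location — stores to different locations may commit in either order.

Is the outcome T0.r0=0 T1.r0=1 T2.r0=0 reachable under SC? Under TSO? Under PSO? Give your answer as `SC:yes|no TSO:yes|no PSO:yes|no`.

SC:no TSO:yes PSO:yes

outcome vector order: (T0.r0,T1.r0,T2.r0)
[SC] allowed = {(0,0,1), (0,0,2), (0,1,1), (0,1,2), (1,0,1), (1,0,2), (1,1,0), (1,1,1), (1,1,2)}
[TSO] allowed = {(0,0,0), (0,0,1), (0,0,2), (0,1,0), (0,1,1), (0,1,2), (1,0,0), (1,0,1), (1,0,2), (1,1,0), (1,1,1), (1,1,2)}
[PSO] allowed = {(0,0,0), (0,0,1), (0,0,2), (0,1,0), (0,1,1), (0,1,2), (1,0,0), (1,0,1), (1,0,2), (1,1,0), (1,1,1), (1,1,2)}
target (0,1,0) ∈ {TSO,PSO}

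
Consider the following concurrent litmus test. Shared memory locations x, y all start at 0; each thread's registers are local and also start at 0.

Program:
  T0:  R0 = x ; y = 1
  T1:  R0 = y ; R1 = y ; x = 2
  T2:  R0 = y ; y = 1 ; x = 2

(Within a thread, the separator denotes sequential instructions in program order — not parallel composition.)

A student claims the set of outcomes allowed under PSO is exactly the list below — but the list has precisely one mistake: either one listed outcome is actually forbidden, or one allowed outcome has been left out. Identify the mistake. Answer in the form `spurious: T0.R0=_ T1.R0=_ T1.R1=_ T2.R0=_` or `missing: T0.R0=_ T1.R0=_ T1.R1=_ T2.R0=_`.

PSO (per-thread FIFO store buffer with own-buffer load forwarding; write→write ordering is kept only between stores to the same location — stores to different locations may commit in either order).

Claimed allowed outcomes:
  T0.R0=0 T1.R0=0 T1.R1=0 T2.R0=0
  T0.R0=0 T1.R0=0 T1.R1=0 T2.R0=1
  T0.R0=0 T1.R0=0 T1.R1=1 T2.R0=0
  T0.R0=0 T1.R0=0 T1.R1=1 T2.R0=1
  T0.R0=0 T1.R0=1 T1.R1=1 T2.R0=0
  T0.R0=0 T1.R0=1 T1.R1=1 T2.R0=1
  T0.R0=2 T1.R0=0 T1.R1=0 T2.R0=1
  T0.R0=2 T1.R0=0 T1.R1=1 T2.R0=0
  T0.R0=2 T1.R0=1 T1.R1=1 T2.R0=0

missing: T0.R0=2 T1.R0=0 T1.R1=0 T2.R0=0

outcome vector order: (T0.R0,T1.R0,T1.R1,T2.R0)
under PSO → 0/0/0/0, 0/0/0/1, 0/0/1/0, 0/0/1/1, 0/1/1/0, 0/1/1/1, 2/0/0/0, 2/0/0/1, 2/0/1/0, 2/1/1/0
PSO∖claimed = {2/0/0/0}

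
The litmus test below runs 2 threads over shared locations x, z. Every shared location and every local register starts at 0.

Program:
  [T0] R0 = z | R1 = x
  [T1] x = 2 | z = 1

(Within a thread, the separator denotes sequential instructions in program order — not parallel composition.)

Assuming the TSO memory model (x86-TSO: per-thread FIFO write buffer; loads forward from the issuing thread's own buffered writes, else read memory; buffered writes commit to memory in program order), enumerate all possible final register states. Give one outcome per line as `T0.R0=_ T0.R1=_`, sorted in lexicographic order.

T0.R0=0 T0.R1=0
T0.R0=0 T0.R1=2
T0.R0=1 T0.R1=2

outcome vector order: (T0.R0,T0.R1)
|TSO outcomes| = 3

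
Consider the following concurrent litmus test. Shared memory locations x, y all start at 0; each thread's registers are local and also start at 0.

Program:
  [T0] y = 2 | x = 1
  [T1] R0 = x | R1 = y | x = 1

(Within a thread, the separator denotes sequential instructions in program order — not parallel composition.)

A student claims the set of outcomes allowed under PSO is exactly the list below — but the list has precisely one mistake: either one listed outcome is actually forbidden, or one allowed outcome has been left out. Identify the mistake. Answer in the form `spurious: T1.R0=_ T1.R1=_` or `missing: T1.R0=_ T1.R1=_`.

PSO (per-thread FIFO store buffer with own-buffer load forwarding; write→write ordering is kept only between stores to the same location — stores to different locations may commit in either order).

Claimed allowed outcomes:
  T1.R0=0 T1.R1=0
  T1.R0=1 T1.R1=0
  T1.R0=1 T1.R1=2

outcome vector order: (T1.R0,T1.R1)
[PSO] allowed = {00, 02, 10, 12}
PSO∖claimed = {02}

missing: T1.R0=0 T1.R1=2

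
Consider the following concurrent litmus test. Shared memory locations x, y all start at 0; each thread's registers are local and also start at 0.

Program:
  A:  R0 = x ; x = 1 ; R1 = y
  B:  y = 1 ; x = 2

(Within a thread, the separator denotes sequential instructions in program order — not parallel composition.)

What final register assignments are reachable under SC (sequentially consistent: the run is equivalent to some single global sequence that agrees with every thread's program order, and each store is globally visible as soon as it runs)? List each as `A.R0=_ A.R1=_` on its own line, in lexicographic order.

A.R0=0 A.R1=0
A.R0=0 A.R1=1
A.R0=2 A.R1=1

outcome vector order: (A.R0,A.R1)
|SC outcomes| = 3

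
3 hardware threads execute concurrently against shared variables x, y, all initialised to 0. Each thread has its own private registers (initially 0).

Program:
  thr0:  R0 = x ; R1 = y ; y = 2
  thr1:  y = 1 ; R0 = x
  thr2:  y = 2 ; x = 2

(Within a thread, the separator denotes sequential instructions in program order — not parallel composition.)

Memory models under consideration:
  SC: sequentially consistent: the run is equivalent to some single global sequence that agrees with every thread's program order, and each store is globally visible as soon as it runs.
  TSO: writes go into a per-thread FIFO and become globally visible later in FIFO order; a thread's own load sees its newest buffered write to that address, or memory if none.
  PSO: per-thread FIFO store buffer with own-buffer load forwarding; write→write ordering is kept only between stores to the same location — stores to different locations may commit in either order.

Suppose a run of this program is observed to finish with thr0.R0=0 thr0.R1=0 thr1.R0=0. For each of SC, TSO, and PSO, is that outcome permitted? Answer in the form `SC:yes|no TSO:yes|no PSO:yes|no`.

outcome vector order: (thr0.R0,thr0.R1,thr1.R0)
SC (10): <0 0 0> <0 0 2> <0 1 0> <0 1 2> <0 2 0> <0 2 2> <2 1 0> <2 1 2> <2 2 0> <2 2 2>
TSO (10): <0 0 0> <0 0 2> <0 1 0> <0 1 2> <0 2 0> <0 2 2> <2 1 0> <2 1 2> <2 2 0> <2 2 2>
PSO (12): <0 0 0> <0 0 2> <0 1 0> <0 1 2> <0 2 0> <0 2 2> <2 0 0> <2 0 2> <2 1 0> <2 1 2> <2 2 0> <2 2 2>
target <0 0 0> ∈ {SC,TSO,PSO}

SC:yes TSO:yes PSO:yes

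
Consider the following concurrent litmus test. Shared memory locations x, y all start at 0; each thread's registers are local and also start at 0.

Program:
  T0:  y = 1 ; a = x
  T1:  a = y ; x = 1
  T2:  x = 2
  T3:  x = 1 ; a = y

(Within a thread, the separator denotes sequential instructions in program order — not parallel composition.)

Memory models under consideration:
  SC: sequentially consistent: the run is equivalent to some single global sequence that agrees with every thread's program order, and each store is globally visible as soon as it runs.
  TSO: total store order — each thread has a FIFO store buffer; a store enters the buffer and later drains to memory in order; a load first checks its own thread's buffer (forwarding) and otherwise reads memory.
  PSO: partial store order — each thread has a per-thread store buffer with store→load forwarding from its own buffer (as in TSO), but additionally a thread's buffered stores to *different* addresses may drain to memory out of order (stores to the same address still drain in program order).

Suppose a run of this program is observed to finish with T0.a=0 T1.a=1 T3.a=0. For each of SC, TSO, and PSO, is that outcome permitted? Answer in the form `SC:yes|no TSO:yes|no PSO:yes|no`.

SC:no TSO:yes PSO:yes

outcome vector order: (T0.a,T1.a,T3.a)
[SC] allowed = {(0,0,1) (0,1,1) (1,0,0) (1,0,1) (1,1,0) (1,1,1) (2,0,0) (2,0,1) (2,1,0) (2,1,1)}
[TSO] allowed = {(0,0,0) (0,0,1) (0,1,0) (0,1,1) (1,0,0) (1,0,1) (1,1,0) (1,1,1) (2,0,0) (2,0,1) (2,1,0) (2,1,1)}
[PSO] allowed = {(0,0,0) (0,0,1) (0,1,0) (0,1,1) (1,0,0) (1,0,1) (1,1,0) (1,1,1) (2,0,0) (2,0,1) (2,1,0) (2,1,1)}
target (0,1,0) ∈ {TSO,PSO}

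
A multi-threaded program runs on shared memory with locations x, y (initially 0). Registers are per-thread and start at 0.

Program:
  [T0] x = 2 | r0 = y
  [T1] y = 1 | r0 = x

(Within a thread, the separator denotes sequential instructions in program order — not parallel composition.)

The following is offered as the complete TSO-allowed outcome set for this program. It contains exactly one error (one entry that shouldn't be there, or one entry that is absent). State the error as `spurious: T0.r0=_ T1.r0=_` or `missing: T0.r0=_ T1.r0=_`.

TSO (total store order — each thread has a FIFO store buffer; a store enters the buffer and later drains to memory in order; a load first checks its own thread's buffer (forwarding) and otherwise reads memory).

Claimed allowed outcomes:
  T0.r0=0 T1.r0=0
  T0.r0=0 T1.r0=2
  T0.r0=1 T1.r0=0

missing: T0.r0=1 T1.r0=2

outcome vector order: (T0.r0,T1.r0)
under TSO → <0 0>, <0 2>, <1 0>, <1 2>
TSO∖claimed = {<1 2>}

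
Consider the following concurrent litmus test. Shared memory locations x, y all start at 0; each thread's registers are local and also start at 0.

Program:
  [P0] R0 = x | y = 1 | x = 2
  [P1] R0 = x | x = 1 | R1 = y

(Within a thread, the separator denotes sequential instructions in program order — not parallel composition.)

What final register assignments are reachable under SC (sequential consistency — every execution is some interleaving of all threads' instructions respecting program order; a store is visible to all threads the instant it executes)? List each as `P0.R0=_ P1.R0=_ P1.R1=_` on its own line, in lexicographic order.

P0.R0=0 P1.R0=0 P1.R1=0
P0.R0=0 P1.R0=0 P1.R1=1
P0.R0=0 P1.R0=2 P1.R1=1
P0.R0=1 P1.R0=0 P1.R1=0
P0.R0=1 P1.R0=0 P1.R1=1

outcome vector order: (P0.R0,P1.R0,P1.R1)
|SC outcomes| = 5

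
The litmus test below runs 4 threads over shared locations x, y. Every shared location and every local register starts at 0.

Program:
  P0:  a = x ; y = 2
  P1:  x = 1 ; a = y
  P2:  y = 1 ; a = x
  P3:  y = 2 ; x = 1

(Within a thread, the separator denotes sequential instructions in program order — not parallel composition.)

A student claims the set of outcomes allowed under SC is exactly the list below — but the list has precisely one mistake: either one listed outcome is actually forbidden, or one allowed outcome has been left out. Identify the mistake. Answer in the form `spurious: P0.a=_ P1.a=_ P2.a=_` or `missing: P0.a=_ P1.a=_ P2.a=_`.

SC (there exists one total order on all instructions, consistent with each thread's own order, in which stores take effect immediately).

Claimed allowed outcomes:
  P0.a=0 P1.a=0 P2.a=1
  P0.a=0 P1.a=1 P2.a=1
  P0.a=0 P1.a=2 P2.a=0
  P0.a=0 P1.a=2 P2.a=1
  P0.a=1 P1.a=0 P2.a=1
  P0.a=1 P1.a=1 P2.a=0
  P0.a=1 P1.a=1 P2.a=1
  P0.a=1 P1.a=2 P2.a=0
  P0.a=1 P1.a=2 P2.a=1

missing: P0.a=0 P1.a=1 P2.a=0

outcome vector order: (P0.a,P1.a,P2.a)
under SC → <0 0 1>, <0 1 0>, <0 1 1>, <0 2 0>, <0 2 1>, <1 0 1>, <1 1 0>, <1 1 1>, <1 2 0>, <1 2 1>
SC∖claimed = {<0 1 0>}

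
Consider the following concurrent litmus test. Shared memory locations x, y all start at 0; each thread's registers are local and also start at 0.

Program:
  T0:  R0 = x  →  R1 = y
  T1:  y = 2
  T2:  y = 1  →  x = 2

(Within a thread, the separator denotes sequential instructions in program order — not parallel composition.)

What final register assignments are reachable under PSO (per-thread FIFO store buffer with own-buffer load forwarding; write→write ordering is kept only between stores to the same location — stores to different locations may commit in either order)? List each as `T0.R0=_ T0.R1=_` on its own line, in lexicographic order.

outcome vector order: (T0.R0,T0.R1)
|PSO outcomes| = 6

T0.R0=0 T0.R1=0
T0.R0=0 T0.R1=1
T0.R0=0 T0.R1=2
T0.R0=2 T0.R1=0
T0.R0=2 T0.R1=1
T0.R0=2 T0.R1=2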